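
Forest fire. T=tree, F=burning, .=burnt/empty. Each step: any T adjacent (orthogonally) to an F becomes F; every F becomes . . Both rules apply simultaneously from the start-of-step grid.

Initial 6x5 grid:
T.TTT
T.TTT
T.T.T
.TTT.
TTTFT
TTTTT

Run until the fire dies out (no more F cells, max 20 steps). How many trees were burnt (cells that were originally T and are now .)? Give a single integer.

Answer: 20

Derivation:
Step 1: +4 fires, +1 burnt (F count now 4)
Step 2: +4 fires, +4 burnt (F count now 4)
Step 3: +4 fires, +4 burnt (F count now 4)
Step 4: +2 fires, +4 burnt (F count now 2)
Step 5: +2 fires, +2 burnt (F count now 2)
Step 6: +2 fires, +2 burnt (F count now 2)
Step 7: +2 fires, +2 burnt (F count now 2)
Step 8: +0 fires, +2 burnt (F count now 0)
Fire out after step 8
Initially T: 23, now '.': 27
Total burnt (originally-T cells now '.'): 20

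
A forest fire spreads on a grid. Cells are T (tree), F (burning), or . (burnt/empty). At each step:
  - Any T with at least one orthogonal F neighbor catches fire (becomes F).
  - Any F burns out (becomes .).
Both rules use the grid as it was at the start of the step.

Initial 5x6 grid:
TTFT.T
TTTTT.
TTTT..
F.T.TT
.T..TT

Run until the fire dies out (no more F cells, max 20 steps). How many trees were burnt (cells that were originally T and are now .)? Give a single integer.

Step 1: +4 fires, +2 burnt (F count now 4)
Step 2: +6 fires, +4 burnt (F count now 6)
Step 3: +3 fires, +6 burnt (F count now 3)
Step 4: +0 fires, +3 burnt (F count now 0)
Fire out after step 4
Initially T: 19, now '.': 24
Total burnt (originally-T cells now '.'): 13

Answer: 13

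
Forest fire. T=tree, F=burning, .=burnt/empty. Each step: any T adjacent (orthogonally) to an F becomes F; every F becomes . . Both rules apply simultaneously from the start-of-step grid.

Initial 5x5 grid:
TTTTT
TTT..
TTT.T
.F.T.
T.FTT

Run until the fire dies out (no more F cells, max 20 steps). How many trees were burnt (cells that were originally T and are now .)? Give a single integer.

Answer: 14

Derivation:
Step 1: +2 fires, +2 burnt (F count now 2)
Step 2: +5 fires, +2 burnt (F count now 5)
Step 3: +3 fires, +5 burnt (F count now 3)
Step 4: +2 fires, +3 burnt (F count now 2)
Step 5: +1 fires, +2 burnt (F count now 1)
Step 6: +1 fires, +1 burnt (F count now 1)
Step 7: +0 fires, +1 burnt (F count now 0)
Fire out after step 7
Initially T: 16, now '.': 23
Total burnt (originally-T cells now '.'): 14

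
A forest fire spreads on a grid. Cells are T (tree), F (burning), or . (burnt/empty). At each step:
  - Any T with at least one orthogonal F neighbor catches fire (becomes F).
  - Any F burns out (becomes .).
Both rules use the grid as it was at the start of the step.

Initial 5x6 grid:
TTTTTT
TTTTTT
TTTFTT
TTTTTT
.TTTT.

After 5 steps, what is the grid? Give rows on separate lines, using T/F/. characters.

Step 1: 4 trees catch fire, 1 burn out
  TTTTTT
  TTTFTT
  TTF.FT
  TTTFTT
  .TTTT.
Step 2: 8 trees catch fire, 4 burn out
  TTTFTT
  TTF.FT
  TF...F
  TTF.FT
  .TTFT.
Step 3: 9 trees catch fire, 8 burn out
  TTF.FT
  TF...F
  F.....
  TF...F
  .TF.F.
Step 4: 5 trees catch fire, 9 burn out
  TF...F
  F.....
  ......
  F.....
  .F....
Step 5: 1 trees catch fire, 5 burn out
  F.....
  ......
  ......
  ......
  ......

F.....
......
......
......
......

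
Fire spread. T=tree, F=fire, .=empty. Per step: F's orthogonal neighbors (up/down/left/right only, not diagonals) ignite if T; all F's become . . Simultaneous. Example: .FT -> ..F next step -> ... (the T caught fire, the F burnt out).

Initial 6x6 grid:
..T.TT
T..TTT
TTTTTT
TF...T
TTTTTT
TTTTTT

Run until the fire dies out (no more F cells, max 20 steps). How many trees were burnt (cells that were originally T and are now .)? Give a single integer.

Step 1: +3 fires, +1 burnt (F count now 3)
Step 2: +5 fires, +3 burnt (F count now 5)
Step 3: +5 fires, +5 burnt (F count now 5)
Step 4: +4 fires, +5 burnt (F count now 4)
Step 5: +4 fires, +4 burnt (F count now 4)
Step 6: +4 fires, +4 burnt (F count now 4)
Step 7: +1 fires, +4 burnt (F count now 1)
Step 8: +0 fires, +1 burnt (F count now 0)
Fire out after step 8
Initially T: 27, now '.': 35
Total burnt (originally-T cells now '.'): 26

Answer: 26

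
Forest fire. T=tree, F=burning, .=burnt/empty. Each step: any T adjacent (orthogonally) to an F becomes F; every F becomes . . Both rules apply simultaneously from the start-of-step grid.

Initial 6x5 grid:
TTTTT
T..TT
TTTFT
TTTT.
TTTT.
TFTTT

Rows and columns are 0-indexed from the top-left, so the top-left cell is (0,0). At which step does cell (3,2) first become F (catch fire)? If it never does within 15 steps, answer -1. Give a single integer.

Step 1: cell (3,2)='T' (+7 fires, +2 burnt)
Step 2: cell (3,2)='F' (+9 fires, +7 burnt)
  -> target ignites at step 2
Step 3: cell (3,2)='.' (+5 fires, +9 burnt)
Step 4: cell (3,2)='.' (+2 fires, +5 burnt)
Step 5: cell (3,2)='.' (+1 fires, +2 burnt)
Step 6: cell (3,2)='.' (+0 fires, +1 burnt)
  fire out at step 6

2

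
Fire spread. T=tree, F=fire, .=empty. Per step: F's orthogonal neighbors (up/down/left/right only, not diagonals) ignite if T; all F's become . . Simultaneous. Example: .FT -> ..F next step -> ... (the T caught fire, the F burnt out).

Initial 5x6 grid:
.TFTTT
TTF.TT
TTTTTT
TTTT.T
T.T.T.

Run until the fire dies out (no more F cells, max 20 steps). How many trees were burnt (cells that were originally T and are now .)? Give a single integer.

Step 1: +4 fires, +2 burnt (F count now 4)
Step 2: +5 fires, +4 burnt (F count now 5)
Step 3: +7 fires, +5 burnt (F count now 7)
Step 4: +3 fires, +7 burnt (F count now 3)
Step 5: +2 fires, +3 burnt (F count now 2)
Step 6: +0 fires, +2 burnt (F count now 0)
Fire out after step 6
Initially T: 22, now '.': 29
Total burnt (originally-T cells now '.'): 21

Answer: 21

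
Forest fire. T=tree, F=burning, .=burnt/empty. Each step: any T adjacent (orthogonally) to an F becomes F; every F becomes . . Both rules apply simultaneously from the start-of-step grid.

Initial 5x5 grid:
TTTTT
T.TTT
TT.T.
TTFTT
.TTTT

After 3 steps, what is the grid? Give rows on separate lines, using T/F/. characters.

Step 1: 3 trees catch fire, 1 burn out
  TTTTT
  T.TTT
  TT.T.
  TF.FT
  .TFTT
Step 2: 6 trees catch fire, 3 burn out
  TTTTT
  T.TTT
  TF.F.
  F...F
  .F.FT
Step 3: 3 trees catch fire, 6 burn out
  TTTTT
  T.TFT
  F....
  .....
  ....F

TTTTT
T.TFT
F....
.....
....F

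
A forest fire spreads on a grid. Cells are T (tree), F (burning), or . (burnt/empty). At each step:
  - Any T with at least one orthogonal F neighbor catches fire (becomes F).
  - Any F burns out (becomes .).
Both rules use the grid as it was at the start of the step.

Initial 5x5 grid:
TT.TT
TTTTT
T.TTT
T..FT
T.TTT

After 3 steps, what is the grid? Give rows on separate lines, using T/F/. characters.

Step 1: 3 trees catch fire, 1 burn out
  TT.TT
  TTTTT
  T.TFT
  T...F
  T.TFT
Step 2: 5 trees catch fire, 3 burn out
  TT.TT
  TTTFT
  T.F.F
  T....
  T.F.F
Step 3: 3 trees catch fire, 5 burn out
  TT.FT
  TTF.F
  T....
  T....
  T....

TT.FT
TTF.F
T....
T....
T....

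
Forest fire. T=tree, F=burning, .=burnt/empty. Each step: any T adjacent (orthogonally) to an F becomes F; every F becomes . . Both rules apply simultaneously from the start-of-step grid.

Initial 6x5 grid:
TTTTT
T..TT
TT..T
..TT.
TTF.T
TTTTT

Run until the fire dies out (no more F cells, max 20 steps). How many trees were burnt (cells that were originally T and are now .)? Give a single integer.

Step 1: +3 fires, +1 burnt (F count now 3)
Step 2: +4 fires, +3 burnt (F count now 4)
Step 3: +2 fires, +4 burnt (F count now 2)
Step 4: +1 fires, +2 burnt (F count now 1)
Step 5: +0 fires, +1 burnt (F count now 0)
Fire out after step 5
Initially T: 21, now '.': 19
Total burnt (originally-T cells now '.'): 10

Answer: 10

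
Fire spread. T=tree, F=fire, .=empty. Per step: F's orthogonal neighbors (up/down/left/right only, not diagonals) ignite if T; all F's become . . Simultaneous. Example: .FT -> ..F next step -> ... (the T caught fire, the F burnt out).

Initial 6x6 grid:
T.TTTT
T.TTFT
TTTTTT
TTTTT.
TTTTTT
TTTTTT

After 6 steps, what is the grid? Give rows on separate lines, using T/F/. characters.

Step 1: 4 trees catch fire, 1 burn out
  T.TTFT
  T.TF.F
  TTTTFT
  TTTTT.
  TTTTTT
  TTTTTT
Step 2: 6 trees catch fire, 4 burn out
  T.TF.F
  T.F...
  TTTF.F
  TTTTF.
  TTTTTT
  TTTTTT
Step 3: 4 trees catch fire, 6 burn out
  T.F...
  T.....
  TTF...
  TTTF..
  TTTTFT
  TTTTTT
Step 4: 5 trees catch fire, 4 burn out
  T.....
  T.....
  TF....
  TTF...
  TTTF.F
  TTTTFT
Step 5: 5 trees catch fire, 5 burn out
  T.....
  T.....
  F.....
  TF....
  TTF...
  TTTF.F
Step 6: 4 trees catch fire, 5 burn out
  T.....
  F.....
  ......
  F.....
  TF....
  TTF...

T.....
F.....
......
F.....
TF....
TTF...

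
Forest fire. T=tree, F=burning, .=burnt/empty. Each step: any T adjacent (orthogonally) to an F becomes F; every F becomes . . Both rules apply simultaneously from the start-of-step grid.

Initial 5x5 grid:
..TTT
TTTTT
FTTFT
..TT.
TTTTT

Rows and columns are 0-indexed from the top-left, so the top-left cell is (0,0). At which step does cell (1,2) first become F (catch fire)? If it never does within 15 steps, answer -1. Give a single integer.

Step 1: cell (1,2)='T' (+6 fires, +2 burnt)
Step 2: cell (1,2)='F' (+6 fires, +6 burnt)
  -> target ignites at step 2
Step 3: cell (1,2)='.' (+4 fires, +6 burnt)
Step 4: cell (1,2)='.' (+1 fires, +4 burnt)
Step 5: cell (1,2)='.' (+1 fires, +1 burnt)
Step 6: cell (1,2)='.' (+0 fires, +1 burnt)
  fire out at step 6

2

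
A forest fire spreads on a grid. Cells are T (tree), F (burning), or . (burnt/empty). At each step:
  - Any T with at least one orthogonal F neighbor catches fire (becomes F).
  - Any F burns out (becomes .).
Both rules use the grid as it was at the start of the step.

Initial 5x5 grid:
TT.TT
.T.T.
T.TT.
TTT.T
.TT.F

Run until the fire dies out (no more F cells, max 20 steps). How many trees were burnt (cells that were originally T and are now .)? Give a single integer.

Answer: 1

Derivation:
Step 1: +1 fires, +1 burnt (F count now 1)
Step 2: +0 fires, +1 burnt (F count now 0)
Fire out after step 2
Initially T: 15, now '.': 11
Total burnt (originally-T cells now '.'): 1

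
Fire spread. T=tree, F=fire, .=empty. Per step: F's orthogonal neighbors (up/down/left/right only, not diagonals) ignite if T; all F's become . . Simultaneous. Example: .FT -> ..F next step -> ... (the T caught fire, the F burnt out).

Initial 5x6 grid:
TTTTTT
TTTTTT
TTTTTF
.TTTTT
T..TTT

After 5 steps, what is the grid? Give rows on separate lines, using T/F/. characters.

Step 1: 3 trees catch fire, 1 burn out
  TTTTTT
  TTTTTF
  TTTTF.
  .TTTTF
  T..TTT
Step 2: 5 trees catch fire, 3 burn out
  TTTTTF
  TTTTF.
  TTTF..
  .TTTF.
  T..TTF
Step 3: 5 trees catch fire, 5 burn out
  TTTTF.
  TTTF..
  TTF...
  .TTF..
  T..TF.
Step 4: 5 trees catch fire, 5 burn out
  TTTF..
  TTF...
  TF....
  .TF...
  T..F..
Step 5: 4 trees catch fire, 5 burn out
  TTF...
  TF....
  F.....
  .F....
  T.....

TTF...
TF....
F.....
.F....
T.....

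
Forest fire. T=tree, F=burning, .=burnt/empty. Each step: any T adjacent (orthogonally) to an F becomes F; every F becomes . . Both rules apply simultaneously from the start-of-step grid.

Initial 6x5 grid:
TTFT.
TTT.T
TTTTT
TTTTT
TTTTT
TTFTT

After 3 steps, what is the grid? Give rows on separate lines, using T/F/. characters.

Step 1: 6 trees catch fire, 2 burn out
  TF.F.
  TTF.T
  TTTTT
  TTTTT
  TTFTT
  TF.FT
Step 2: 8 trees catch fire, 6 burn out
  F....
  TF..T
  TTFTT
  TTFTT
  TF.FT
  F...F
Step 3: 7 trees catch fire, 8 burn out
  .....
  F...T
  TF.FT
  TF.FT
  F...F
  .....

.....
F...T
TF.FT
TF.FT
F...F
.....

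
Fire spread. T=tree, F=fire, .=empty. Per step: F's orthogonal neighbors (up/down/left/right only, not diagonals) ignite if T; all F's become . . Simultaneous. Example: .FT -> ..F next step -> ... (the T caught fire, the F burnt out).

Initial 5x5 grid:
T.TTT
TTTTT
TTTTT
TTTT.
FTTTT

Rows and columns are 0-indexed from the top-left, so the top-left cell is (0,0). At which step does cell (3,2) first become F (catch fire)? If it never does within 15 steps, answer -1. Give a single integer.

Step 1: cell (3,2)='T' (+2 fires, +1 burnt)
Step 2: cell (3,2)='T' (+3 fires, +2 burnt)
Step 3: cell (3,2)='F' (+4 fires, +3 burnt)
  -> target ignites at step 3
Step 4: cell (3,2)='.' (+5 fires, +4 burnt)
Step 5: cell (3,2)='.' (+2 fires, +5 burnt)
Step 6: cell (3,2)='.' (+3 fires, +2 burnt)
Step 7: cell (3,2)='.' (+2 fires, +3 burnt)
Step 8: cell (3,2)='.' (+1 fires, +2 burnt)
Step 9: cell (3,2)='.' (+0 fires, +1 burnt)
  fire out at step 9

3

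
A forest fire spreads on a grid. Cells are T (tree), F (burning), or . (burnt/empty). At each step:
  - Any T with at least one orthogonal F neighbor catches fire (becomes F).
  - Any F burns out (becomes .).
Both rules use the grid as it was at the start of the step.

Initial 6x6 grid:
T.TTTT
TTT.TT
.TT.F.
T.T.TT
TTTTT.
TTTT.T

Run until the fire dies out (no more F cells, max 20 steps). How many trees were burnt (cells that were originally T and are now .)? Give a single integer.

Step 1: +2 fires, +1 burnt (F count now 2)
Step 2: +4 fires, +2 burnt (F count now 4)
Step 3: +3 fires, +4 burnt (F count now 3)
Step 4: +3 fires, +3 burnt (F count now 3)
Step 5: +4 fires, +3 burnt (F count now 4)
Step 6: +4 fires, +4 burnt (F count now 4)
Step 7: +4 fires, +4 burnt (F count now 4)
Step 8: +1 fires, +4 burnt (F count now 1)
Step 9: +0 fires, +1 burnt (F count now 0)
Fire out after step 9
Initially T: 26, now '.': 35
Total burnt (originally-T cells now '.'): 25

Answer: 25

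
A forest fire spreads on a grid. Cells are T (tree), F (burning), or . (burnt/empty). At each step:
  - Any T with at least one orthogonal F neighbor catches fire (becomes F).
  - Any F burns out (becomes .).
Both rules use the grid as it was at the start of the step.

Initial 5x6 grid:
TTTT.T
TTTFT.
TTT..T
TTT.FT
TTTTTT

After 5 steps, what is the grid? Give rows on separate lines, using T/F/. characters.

Step 1: 5 trees catch fire, 2 burn out
  TTTF.T
  TTF.F.
  TTT..T
  TTT..F
  TTTTFT
Step 2: 6 trees catch fire, 5 burn out
  TTF..T
  TF....
  TTF..F
  TTT...
  TTTF.F
Step 3: 5 trees catch fire, 6 burn out
  TF...T
  F.....
  TF....
  TTF...
  TTF...
Step 4: 4 trees catch fire, 5 burn out
  F....T
  ......
  F.....
  TF....
  TF....
Step 5: 2 trees catch fire, 4 burn out
  .....T
  ......
  ......
  F.....
  F.....

.....T
......
......
F.....
F.....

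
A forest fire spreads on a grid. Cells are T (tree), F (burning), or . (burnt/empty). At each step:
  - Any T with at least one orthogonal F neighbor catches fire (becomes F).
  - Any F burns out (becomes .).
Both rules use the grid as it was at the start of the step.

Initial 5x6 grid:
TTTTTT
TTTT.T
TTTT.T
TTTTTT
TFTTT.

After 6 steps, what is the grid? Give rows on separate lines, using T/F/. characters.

Step 1: 3 trees catch fire, 1 burn out
  TTTTTT
  TTTT.T
  TTTT.T
  TFTTTT
  F.FTT.
Step 2: 4 trees catch fire, 3 burn out
  TTTTTT
  TTTT.T
  TFTT.T
  F.FTTT
  ...FT.
Step 3: 5 trees catch fire, 4 burn out
  TTTTTT
  TFTT.T
  F.FT.T
  ...FTT
  ....F.
Step 4: 5 trees catch fire, 5 burn out
  TFTTTT
  F.FT.T
  ...F.T
  ....FT
  ......
Step 5: 4 trees catch fire, 5 burn out
  F.FTTT
  ...F.T
  .....T
  .....F
  ......
Step 6: 2 trees catch fire, 4 burn out
  ...FTT
  .....T
  .....F
  ......
  ......

...FTT
.....T
.....F
......
......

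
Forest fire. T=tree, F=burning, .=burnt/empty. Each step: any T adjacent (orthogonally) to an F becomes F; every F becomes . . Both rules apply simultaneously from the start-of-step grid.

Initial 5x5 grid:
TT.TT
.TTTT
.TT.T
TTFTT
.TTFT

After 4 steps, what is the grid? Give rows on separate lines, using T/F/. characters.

Step 1: 5 trees catch fire, 2 burn out
  TT.TT
  .TTTT
  .TF.T
  TF.FT
  .TF.F
Step 2: 5 trees catch fire, 5 burn out
  TT.TT
  .TFTT
  .F..T
  F...F
  .F...
Step 3: 3 trees catch fire, 5 burn out
  TT.TT
  .F.FT
  ....F
  .....
  .....
Step 4: 3 trees catch fire, 3 burn out
  TF.FT
  ....F
  .....
  .....
  .....

TF.FT
....F
.....
.....
.....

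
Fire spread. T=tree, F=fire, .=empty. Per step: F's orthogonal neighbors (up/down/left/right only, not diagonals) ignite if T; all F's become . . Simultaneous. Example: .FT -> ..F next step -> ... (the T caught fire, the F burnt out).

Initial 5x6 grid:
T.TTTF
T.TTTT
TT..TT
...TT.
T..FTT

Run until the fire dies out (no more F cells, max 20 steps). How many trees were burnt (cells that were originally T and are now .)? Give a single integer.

Answer: 13

Derivation:
Step 1: +4 fires, +2 burnt (F count now 4)
Step 2: +5 fires, +4 burnt (F count now 5)
Step 3: +3 fires, +5 burnt (F count now 3)
Step 4: +1 fires, +3 burnt (F count now 1)
Step 5: +0 fires, +1 burnt (F count now 0)
Fire out after step 5
Initially T: 18, now '.': 25
Total burnt (originally-T cells now '.'): 13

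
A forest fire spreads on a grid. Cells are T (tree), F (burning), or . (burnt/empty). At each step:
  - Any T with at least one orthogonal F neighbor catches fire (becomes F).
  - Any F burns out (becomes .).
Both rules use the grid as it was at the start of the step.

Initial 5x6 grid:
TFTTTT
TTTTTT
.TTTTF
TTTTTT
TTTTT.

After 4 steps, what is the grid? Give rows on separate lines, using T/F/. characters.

Step 1: 6 trees catch fire, 2 burn out
  F.FTTT
  TFTTTF
  .TTTF.
  TTTTTF
  TTTTT.
Step 2: 8 trees catch fire, 6 burn out
  ...FTF
  F.FTF.
  .FTF..
  TTTTF.
  TTTTT.
Step 3: 6 trees catch fire, 8 burn out
  ....F.
  ...F..
  ..F...
  TFTF..
  TTTTF.
Step 4: 4 trees catch fire, 6 burn out
  ......
  ......
  ......
  F.F...
  TFTF..

......
......
......
F.F...
TFTF..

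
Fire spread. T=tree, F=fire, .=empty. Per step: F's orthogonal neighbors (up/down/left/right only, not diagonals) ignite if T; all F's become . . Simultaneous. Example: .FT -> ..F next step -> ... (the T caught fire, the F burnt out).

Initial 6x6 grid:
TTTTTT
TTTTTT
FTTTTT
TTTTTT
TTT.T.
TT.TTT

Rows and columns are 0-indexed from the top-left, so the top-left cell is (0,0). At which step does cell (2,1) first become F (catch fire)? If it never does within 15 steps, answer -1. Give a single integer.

Step 1: cell (2,1)='F' (+3 fires, +1 burnt)
  -> target ignites at step 1
Step 2: cell (2,1)='.' (+5 fires, +3 burnt)
Step 3: cell (2,1)='.' (+6 fires, +5 burnt)
Step 4: cell (2,1)='.' (+6 fires, +6 burnt)
Step 5: cell (2,1)='.' (+4 fires, +6 burnt)
Step 6: cell (2,1)='.' (+4 fires, +4 burnt)
Step 7: cell (2,1)='.' (+2 fires, +4 burnt)
Step 8: cell (2,1)='.' (+2 fires, +2 burnt)
Step 9: cell (2,1)='.' (+0 fires, +2 burnt)
  fire out at step 9

1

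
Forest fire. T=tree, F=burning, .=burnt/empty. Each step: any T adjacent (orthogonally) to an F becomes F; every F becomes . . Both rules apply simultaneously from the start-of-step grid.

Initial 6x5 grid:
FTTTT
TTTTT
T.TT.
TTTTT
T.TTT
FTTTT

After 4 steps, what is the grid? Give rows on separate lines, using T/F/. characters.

Step 1: 4 trees catch fire, 2 burn out
  .FTTT
  FTTTT
  T.TT.
  TTTTT
  F.TTT
  .FTTT
Step 2: 5 trees catch fire, 4 burn out
  ..FTT
  .FTTT
  F.TT.
  FTTTT
  ..TTT
  ..FTT
Step 3: 5 trees catch fire, 5 burn out
  ...FT
  ..FTT
  ..TT.
  .FTTT
  ..FTT
  ...FT
Step 4: 6 trees catch fire, 5 burn out
  ....F
  ...FT
  ..FT.
  ..FTT
  ...FT
  ....F

....F
...FT
..FT.
..FTT
...FT
....F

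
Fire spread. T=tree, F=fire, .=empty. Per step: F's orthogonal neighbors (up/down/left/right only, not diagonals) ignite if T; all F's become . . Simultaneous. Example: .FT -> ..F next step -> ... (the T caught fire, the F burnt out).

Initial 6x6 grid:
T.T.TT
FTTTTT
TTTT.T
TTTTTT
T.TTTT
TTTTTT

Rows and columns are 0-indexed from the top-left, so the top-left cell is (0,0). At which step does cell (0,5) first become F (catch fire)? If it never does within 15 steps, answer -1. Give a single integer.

Step 1: cell (0,5)='T' (+3 fires, +1 burnt)
Step 2: cell (0,5)='T' (+3 fires, +3 burnt)
Step 3: cell (0,5)='T' (+5 fires, +3 burnt)
Step 4: cell (0,5)='T' (+4 fires, +5 burnt)
Step 5: cell (0,5)='T' (+5 fires, +4 burnt)
Step 6: cell (0,5)='F' (+5 fires, +5 burnt)
  -> target ignites at step 6
Step 7: cell (0,5)='.' (+3 fires, +5 burnt)
Step 8: cell (0,5)='.' (+2 fires, +3 burnt)
Step 9: cell (0,5)='.' (+1 fires, +2 burnt)
Step 10: cell (0,5)='.' (+0 fires, +1 burnt)
  fire out at step 10

6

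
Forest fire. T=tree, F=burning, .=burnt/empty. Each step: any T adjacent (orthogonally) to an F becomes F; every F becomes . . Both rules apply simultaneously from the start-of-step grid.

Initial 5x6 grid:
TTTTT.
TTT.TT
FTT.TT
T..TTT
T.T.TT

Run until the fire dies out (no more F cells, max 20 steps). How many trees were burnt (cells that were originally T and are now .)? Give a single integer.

Answer: 21

Derivation:
Step 1: +3 fires, +1 burnt (F count now 3)
Step 2: +4 fires, +3 burnt (F count now 4)
Step 3: +2 fires, +4 burnt (F count now 2)
Step 4: +1 fires, +2 burnt (F count now 1)
Step 5: +1 fires, +1 burnt (F count now 1)
Step 6: +1 fires, +1 burnt (F count now 1)
Step 7: +1 fires, +1 burnt (F count now 1)
Step 8: +2 fires, +1 burnt (F count now 2)
Step 9: +2 fires, +2 burnt (F count now 2)
Step 10: +3 fires, +2 burnt (F count now 3)
Step 11: +1 fires, +3 burnt (F count now 1)
Step 12: +0 fires, +1 burnt (F count now 0)
Fire out after step 12
Initially T: 22, now '.': 29
Total burnt (originally-T cells now '.'): 21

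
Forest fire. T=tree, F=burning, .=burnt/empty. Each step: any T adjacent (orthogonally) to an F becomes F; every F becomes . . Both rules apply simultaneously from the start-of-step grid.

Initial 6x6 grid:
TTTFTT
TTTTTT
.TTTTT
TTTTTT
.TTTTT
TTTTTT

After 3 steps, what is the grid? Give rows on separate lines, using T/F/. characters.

Step 1: 3 trees catch fire, 1 burn out
  TTF.FT
  TTTFTT
  .TTTTT
  TTTTTT
  .TTTTT
  TTTTTT
Step 2: 5 trees catch fire, 3 burn out
  TF...F
  TTF.FT
  .TTFTT
  TTTTTT
  .TTTTT
  TTTTTT
Step 3: 6 trees catch fire, 5 burn out
  F.....
  TF...F
  .TF.FT
  TTTFTT
  .TTTTT
  TTTTTT

F.....
TF...F
.TF.FT
TTTFTT
.TTTTT
TTTTTT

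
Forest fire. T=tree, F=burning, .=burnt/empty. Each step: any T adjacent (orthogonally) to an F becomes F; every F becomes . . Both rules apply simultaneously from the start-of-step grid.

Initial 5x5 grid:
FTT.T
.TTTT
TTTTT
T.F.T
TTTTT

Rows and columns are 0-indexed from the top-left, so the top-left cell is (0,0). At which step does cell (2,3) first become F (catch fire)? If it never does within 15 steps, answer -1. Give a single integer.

Step 1: cell (2,3)='T' (+3 fires, +2 burnt)
Step 2: cell (2,3)='F' (+7 fires, +3 burnt)
  -> target ignites at step 2
Step 3: cell (2,3)='.' (+5 fires, +7 burnt)
Step 4: cell (2,3)='.' (+3 fires, +5 burnt)
Step 5: cell (2,3)='.' (+1 fires, +3 burnt)
Step 6: cell (2,3)='.' (+0 fires, +1 burnt)
  fire out at step 6

2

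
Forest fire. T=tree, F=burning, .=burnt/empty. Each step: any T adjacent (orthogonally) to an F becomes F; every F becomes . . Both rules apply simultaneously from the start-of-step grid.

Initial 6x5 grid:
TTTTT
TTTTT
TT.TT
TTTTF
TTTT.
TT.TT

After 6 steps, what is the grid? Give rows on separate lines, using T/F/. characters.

Step 1: 2 trees catch fire, 1 burn out
  TTTTT
  TTTTT
  TT.TF
  TTTF.
  TTTT.
  TT.TT
Step 2: 4 trees catch fire, 2 burn out
  TTTTT
  TTTTF
  TT.F.
  TTF..
  TTTF.
  TT.TT
Step 3: 5 trees catch fire, 4 burn out
  TTTTF
  TTTF.
  TT...
  TF...
  TTF..
  TT.FT
Step 4: 6 trees catch fire, 5 burn out
  TTTF.
  TTF..
  TF...
  F....
  TF...
  TT..F
Step 5: 5 trees catch fire, 6 burn out
  TTF..
  TF...
  F....
  .....
  F....
  TF...
Step 6: 3 trees catch fire, 5 burn out
  TF...
  F....
  .....
  .....
  .....
  F....

TF...
F....
.....
.....
.....
F....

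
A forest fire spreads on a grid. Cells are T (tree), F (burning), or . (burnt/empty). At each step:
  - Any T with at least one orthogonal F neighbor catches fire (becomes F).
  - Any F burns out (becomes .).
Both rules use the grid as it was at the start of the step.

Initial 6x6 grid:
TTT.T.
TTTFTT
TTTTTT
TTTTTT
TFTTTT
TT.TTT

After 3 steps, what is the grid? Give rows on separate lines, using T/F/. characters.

Step 1: 7 trees catch fire, 2 burn out
  TTT.T.
  TTF.FT
  TTTFTT
  TFTTTT
  F.FTTT
  TF.TTT
Step 2: 12 trees catch fire, 7 burn out
  TTF.F.
  TF...F
  TFF.FT
  F.FFTT
  ...FTT
  F..TTT
Step 3: 7 trees catch fire, 12 burn out
  TF....
  F.....
  F....F
  ....FT
  ....FT
  ...FTT

TF....
F.....
F....F
....FT
....FT
...FTT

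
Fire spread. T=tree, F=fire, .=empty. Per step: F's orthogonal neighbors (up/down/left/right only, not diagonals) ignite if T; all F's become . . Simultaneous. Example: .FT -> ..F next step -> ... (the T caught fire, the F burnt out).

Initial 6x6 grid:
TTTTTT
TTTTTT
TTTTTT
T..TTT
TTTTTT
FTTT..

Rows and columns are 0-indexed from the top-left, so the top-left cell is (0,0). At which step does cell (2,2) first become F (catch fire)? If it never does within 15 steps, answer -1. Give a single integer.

Step 1: cell (2,2)='T' (+2 fires, +1 burnt)
Step 2: cell (2,2)='T' (+3 fires, +2 burnt)
Step 3: cell (2,2)='T' (+3 fires, +3 burnt)
Step 4: cell (2,2)='T' (+3 fires, +3 burnt)
Step 5: cell (2,2)='F' (+5 fires, +3 burnt)
  -> target ignites at step 5
Step 6: cell (2,2)='.' (+5 fires, +5 burnt)
Step 7: cell (2,2)='.' (+4 fires, +5 burnt)
Step 8: cell (2,2)='.' (+3 fires, +4 burnt)
Step 9: cell (2,2)='.' (+2 fires, +3 burnt)
Step 10: cell (2,2)='.' (+1 fires, +2 burnt)
Step 11: cell (2,2)='.' (+0 fires, +1 burnt)
  fire out at step 11

5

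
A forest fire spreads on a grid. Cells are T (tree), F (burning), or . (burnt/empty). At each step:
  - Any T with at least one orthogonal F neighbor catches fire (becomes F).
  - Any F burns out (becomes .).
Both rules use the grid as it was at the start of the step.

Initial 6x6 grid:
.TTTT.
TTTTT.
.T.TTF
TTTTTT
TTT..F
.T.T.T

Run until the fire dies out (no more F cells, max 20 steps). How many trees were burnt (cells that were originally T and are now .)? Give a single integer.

Answer: 23

Derivation:
Step 1: +3 fires, +2 burnt (F count now 3)
Step 2: +3 fires, +3 burnt (F count now 3)
Step 3: +3 fires, +3 burnt (F count now 3)
Step 4: +3 fires, +3 burnt (F count now 3)
Step 5: +4 fires, +3 burnt (F count now 4)
Step 6: +5 fires, +4 burnt (F count now 5)
Step 7: +2 fires, +5 burnt (F count now 2)
Step 8: +0 fires, +2 burnt (F count now 0)
Fire out after step 8
Initially T: 24, now '.': 35
Total burnt (originally-T cells now '.'): 23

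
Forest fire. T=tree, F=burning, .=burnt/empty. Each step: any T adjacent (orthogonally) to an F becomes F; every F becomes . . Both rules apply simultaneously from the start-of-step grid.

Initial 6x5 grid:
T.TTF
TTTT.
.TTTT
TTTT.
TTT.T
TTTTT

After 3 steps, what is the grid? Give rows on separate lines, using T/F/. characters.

Step 1: 1 trees catch fire, 1 burn out
  T.TF.
  TTTT.
  .TTTT
  TTTT.
  TTT.T
  TTTTT
Step 2: 2 trees catch fire, 1 burn out
  T.F..
  TTTF.
  .TTTT
  TTTT.
  TTT.T
  TTTTT
Step 3: 2 trees catch fire, 2 burn out
  T....
  TTF..
  .TTFT
  TTTT.
  TTT.T
  TTTTT

T....
TTF..
.TTFT
TTTT.
TTT.T
TTTTT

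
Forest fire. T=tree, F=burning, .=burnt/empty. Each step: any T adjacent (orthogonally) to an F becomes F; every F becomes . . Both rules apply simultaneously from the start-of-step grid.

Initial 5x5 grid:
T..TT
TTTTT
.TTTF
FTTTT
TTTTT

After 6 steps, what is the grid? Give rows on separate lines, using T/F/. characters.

Step 1: 5 trees catch fire, 2 burn out
  T..TT
  TTTTF
  .TTF.
  .FTTF
  FTTTT
Step 2: 8 trees catch fire, 5 burn out
  T..TF
  TTTF.
  .FF..
  ..FF.
  .FTTF
Step 3: 5 trees catch fire, 8 burn out
  T..F.
  TFF..
  .....
  .....
  ..FF.
Step 4: 1 trees catch fire, 5 burn out
  T....
  F....
  .....
  .....
  .....
Step 5: 1 trees catch fire, 1 burn out
  F....
  .....
  .....
  .....
  .....
Step 6: 0 trees catch fire, 1 burn out
  .....
  .....
  .....
  .....
  .....

.....
.....
.....
.....
.....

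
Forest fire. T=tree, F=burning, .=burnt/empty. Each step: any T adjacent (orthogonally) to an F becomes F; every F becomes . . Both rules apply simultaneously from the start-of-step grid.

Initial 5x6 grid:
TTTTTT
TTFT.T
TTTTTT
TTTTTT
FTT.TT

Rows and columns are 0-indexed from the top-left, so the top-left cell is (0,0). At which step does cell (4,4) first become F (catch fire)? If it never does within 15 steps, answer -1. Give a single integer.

Step 1: cell (4,4)='T' (+6 fires, +2 burnt)
Step 2: cell (4,4)='T' (+9 fires, +6 burnt)
Step 3: cell (4,4)='T' (+4 fires, +9 burnt)
Step 4: cell (4,4)='T' (+3 fires, +4 burnt)
Step 5: cell (4,4)='F' (+3 fires, +3 burnt)
  -> target ignites at step 5
Step 6: cell (4,4)='.' (+1 fires, +3 burnt)
Step 7: cell (4,4)='.' (+0 fires, +1 burnt)
  fire out at step 7

5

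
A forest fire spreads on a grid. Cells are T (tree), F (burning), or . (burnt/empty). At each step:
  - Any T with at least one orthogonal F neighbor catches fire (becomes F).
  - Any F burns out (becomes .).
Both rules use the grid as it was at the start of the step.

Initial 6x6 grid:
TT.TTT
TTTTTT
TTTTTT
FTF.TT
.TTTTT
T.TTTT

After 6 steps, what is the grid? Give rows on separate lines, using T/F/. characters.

Step 1: 4 trees catch fire, 2 burn out
  TT.TTT
  TTTTTT
  FTFTTT
  .F..TT
  .TFTTT
  T.TTTT
Step 2: 7 trees catch fire, 4 burn out
  TT.TTT
  FTFTTT
  .F.FTT
  ....TT
  .F.FTT
  T.FTTT
Step 3: 6 trees catch fire, 7 burn out
  FT.TTT
  .F.FTT
  ....FT
  ....TT
  ....FT
  T..FTT
Step 4: 7 trees catch fire, 6 burn out
  .F.FTT
  ....FT
  .....F
  ....FT
  .....F
  T...FT
Step 5: 4 trees catch fire, 7 burn out
  ....FT
  .....F
  ......
  .....F
  ......
  T....F
Step 6: 1 trees catch fire, 4 burn out
  .....F
  ......
  ......
  ......
  ......
  T.....

.....F
......
......
......
......
T.....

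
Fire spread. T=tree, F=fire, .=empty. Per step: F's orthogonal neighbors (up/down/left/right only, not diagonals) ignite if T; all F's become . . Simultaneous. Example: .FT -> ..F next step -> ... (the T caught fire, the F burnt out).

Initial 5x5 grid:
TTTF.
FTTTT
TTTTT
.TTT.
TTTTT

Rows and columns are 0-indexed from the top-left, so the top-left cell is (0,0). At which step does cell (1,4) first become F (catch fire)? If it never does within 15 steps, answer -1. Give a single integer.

Step 1: cell (1,4)='T' (+5 fires, +2 burnt)
Step 2: cell (1,4)='F' (+5 fires, +5 burnt)
  -> target ignites at step 2
Step 3: cell (1,4)='.' (+4 fires, +5 burnt)
Step 4: cell (1,4)='.' (+3 fires, +4 burnt)
Step 5: cell (1,4)='.' (+3 fires, +3 burnt)
Step 6: cell (1,4)='.' (+0 fires, +3 burnt)
  fire out at step 6

2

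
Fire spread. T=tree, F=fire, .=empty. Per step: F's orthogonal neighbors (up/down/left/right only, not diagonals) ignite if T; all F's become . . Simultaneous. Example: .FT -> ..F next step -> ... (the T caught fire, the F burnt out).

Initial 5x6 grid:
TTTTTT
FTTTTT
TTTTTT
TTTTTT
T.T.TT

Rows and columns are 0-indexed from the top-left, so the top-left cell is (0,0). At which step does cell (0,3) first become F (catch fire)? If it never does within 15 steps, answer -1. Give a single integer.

Step 1: cell (0,3)='T' (+3 fires, +1 burnt)
Step 2: cell (0,3)='T' (+4 fires, +3 burnt)
Step 3: cell (0,3)='T' (+5 fires, +4 burnt)
Step 4: cell (0,3)='F' (+4 fires, +5 burnt)
  -> target ignites at step 4
Step 5: cell (0,3)='.' (+5 fires, +4 burnt)
Step 6: cell (0,3)='.' (+3 fires, +5 burnt)
Step 7: cell (0,3)='.' (+2 fires, +3 burnt)
Step 8: cell (0,3)='.' (+1 fires, +2 burnt)
Step 9: cell (0,3)='.' (+0 fires, +1 burnt)
  fire out at step 9

4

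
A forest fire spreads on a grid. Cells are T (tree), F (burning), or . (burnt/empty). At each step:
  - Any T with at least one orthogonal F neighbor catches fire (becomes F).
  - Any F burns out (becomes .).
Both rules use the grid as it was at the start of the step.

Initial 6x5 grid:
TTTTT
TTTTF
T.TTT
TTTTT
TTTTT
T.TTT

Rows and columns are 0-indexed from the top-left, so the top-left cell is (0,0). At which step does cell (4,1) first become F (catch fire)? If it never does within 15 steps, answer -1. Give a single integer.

Step 1: cell (4,1)='T' (+3 fires, +1 burnt)
Step 2: cell (4,1)='T' (+4 fires, +3 burnt)
Step 3: cell (4,1)='T' (+5 fires, +4 burnt)
Step 4: cell (4,1)='T' (+5 fires, +5 burnt)
Step 5: cell (4,1)='T' (+5 fires, +5 burnt)
Step 6: cell (4,1)='F' (+3 fires, +5 burnt)
  -> target ignites at step 6
Step 7: cell (4,1)='.' (+1 fires, +3 burnt)
Step 8: cell (4,1)='.' (+1 fires, +1 burnt)
Step 9: cell (4,1)='.' (+0 fires, +1 burnt)
  fire out at step 9

6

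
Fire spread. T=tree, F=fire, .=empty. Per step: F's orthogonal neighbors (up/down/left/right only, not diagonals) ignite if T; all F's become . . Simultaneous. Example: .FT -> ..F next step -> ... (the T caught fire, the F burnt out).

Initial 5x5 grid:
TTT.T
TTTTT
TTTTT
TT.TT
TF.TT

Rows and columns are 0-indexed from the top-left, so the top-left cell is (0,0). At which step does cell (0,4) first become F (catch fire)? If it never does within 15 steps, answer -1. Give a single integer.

Step 1: cell (0,4)='T' (+2 fires, +1 burnt)
Step 2: cell (0,4)='T' (+2 fires, +2 burnt)
Step 3: cell (0,4)='T' (+3 fires, +2 burnt)
Step 4: cell (0,4)='T' (+4 fires, +3 burnt)
Step 5: cell (0,4)='T' (+5 fires, +4 burnt)
Step 6: cell (0,4)='T' (+3 fires, +5 burnt)
Step 7: cell (0,4)='F' (+2 fires, +3 burnt)
  -> target ignites at step 7
Step 8: cell (0,4)='.' (+0 fires, +2 burnt)
  fire out at step 8

7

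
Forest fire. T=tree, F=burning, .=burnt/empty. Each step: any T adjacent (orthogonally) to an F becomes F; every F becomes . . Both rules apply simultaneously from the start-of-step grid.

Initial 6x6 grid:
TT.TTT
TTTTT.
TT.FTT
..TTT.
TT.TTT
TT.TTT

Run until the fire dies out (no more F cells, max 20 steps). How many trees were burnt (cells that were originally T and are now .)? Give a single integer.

Step 1: +3 fires, +1 burnt (F count now 3)
Step 2: +7 fires, +3 burnt (F count now 7)
Step 3: +4 fires, +7 burnt (F count now 4)
Step 4: +6 fires, +4 burnt (F count now 6)
Step 5: +3 fires, +6 burnt (F count now 3)
Step 6: +0 fires, +3 burnt (F count now 0)
Fire out after step 6
Initially T: 27, now '.': 32
Total burnt (originally-T cells now '.'): 23

Answer: 23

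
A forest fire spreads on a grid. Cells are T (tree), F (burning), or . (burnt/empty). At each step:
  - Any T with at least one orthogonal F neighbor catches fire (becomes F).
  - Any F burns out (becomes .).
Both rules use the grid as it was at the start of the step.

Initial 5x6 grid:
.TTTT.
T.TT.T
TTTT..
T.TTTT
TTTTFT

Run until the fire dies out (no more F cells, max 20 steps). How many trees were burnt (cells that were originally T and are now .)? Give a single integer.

Answer: 21

Derivation:
Step 1: +3 fires, +1 burnt (F count now 3)
Step 2: +3 fires, +3 burnt (F count now 3)
Step 3: +3 fires, +3 burnt (F count now 3)
Step 4: +3 fires, +3 burnt (F count now 3)
Step 5: +4 fires, +3 burnt (F count now 4)
Step 6: +3 fires, +4 burnt (F count now 3)
Step 7: +2 fires, +3 burnt (F count now 2)
Step 8: +0 fires, +2 burnt (F count now 0)
Fire out after step 8
Initially T: 22, now '.': 29
Total burnt (originally-T cells now '.'): 21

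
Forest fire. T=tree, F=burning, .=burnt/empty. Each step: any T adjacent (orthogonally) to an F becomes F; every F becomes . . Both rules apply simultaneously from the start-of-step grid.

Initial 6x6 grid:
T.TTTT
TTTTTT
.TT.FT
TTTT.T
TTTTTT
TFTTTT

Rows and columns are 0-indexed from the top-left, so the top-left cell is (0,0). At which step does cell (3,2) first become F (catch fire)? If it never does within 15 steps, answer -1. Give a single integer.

Step 1: cell (3,2)='T' (+5 fires, +2 burnt)
Step 2: cell (3,2)='T' (+8 fires, +5 burnt)
Step 3: cell (3,2)='F' (+9 fires, +8 burnt)
  -> target ignites at step 3
Step 4: cell (3,2)='.' (+6 fires, +9 burnt)
Step 5: cell (3,2)='.' (+1 fires, +6 burnt)
Step 6: cell (3,2)='.' (+1 fires, +1 burnt)
Step 7: cell (3,2)='.' (+0 fires, +1 burnt)
  fire out at step 7

3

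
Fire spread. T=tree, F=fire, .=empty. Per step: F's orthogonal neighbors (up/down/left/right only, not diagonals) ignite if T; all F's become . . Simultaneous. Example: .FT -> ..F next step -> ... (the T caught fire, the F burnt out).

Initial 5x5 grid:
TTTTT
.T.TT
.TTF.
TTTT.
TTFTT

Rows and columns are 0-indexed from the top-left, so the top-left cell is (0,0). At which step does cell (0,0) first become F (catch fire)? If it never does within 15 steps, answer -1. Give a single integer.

Step 1: cell (0,0)='T' (+6 fires, +2 burnt)
Step 2: cell (0,0)='T' (+6 fires, +6 burnt)
Step 3: cell (0,0)='T' (+4 fires, +6 burnt)
Step 4: cell (0,0)='T' (+1 fires, +4 burnt)
Step 5: cell (0,0)='F' (+1 fires, +1 burnt)
  -> target ignites at step 5
Step 6: cell (0,0)='.' (+0 fires, +1 burnt)
  fire out at step 6

5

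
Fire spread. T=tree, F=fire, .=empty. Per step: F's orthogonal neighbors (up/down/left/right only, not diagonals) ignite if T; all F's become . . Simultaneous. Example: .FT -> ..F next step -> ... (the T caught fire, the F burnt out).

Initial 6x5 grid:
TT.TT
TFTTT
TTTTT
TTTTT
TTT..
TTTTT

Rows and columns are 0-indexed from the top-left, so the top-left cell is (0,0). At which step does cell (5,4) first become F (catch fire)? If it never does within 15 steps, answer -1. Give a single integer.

Step 1: cell (5,4)='T' (+4 fires, +1 burnt)
Step 2: cell (5,4)='T' (+5 fires, +4 burnt)
Step 3: cell (5,4)='T' (+6 fires, +5 burnt)
Step 4: cell (5,4)='T' (+6 fires, +6 burnt)
Step 5: cell (5,4)='T' (+3 fires, +6 burnt)
Step 6: cell (5,4)='T' (+1 fires, +3 burnt)
Step 7: cell (5,4)='F' (+1 fires, +1 burnt)
  -> target ignites at step 7
Step 8: cell (5,4)='.' (+0 fires, +1 burnt)
  fire out at step 8

7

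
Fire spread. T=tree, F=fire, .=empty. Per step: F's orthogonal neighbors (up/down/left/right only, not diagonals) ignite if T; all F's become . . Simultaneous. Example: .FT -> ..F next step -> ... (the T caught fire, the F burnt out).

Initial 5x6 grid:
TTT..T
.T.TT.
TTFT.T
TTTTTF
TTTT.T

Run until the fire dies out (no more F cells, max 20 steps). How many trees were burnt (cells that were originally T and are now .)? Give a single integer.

Answer: 20

Derivation:
Step 1: +6 fires, +2 burnt (F count now 6)
Step 2: +6 fires, +6 burnt (F count now 6)
Step 3: +5 fires, +6 burnt (F count now 5)
Step 4: +3 fires, +5 burnt (F count now 3)
Step 5: +0 fires, +3 burnt (F count now 0)
Fire out after step 5
Initially T: 21, now '.': 29
Total burnt (originally-T cells now '.'): 20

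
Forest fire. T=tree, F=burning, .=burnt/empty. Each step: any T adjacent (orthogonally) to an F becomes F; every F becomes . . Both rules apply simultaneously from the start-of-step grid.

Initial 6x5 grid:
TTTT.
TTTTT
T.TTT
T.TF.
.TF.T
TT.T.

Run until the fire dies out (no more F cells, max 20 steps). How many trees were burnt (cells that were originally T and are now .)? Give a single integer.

Answer: 18

Derivation:
Step 1: +3 fires, +2 burnt (F count now 3)
Step 2: +4 fires, +3 burnt (F count now 4)
Step 3: +4 fires, +4 burnt (F count now 4)
Step 4: +2 fires, +4 burnt (F count now 2)
Step 5: +2 fires, +2 burnt (F count now 2)
Step 6: +2 fires, +2 burnt (F count now 2)
Step 7: +1 fires, +2 burnt (F count now 1)
Step 8: +0 fires, +1 burnt (F count now 0)
Fire out after step 8
Initially T: 20, now '.': 28
Total burnt (originally-T cells now '.'): 18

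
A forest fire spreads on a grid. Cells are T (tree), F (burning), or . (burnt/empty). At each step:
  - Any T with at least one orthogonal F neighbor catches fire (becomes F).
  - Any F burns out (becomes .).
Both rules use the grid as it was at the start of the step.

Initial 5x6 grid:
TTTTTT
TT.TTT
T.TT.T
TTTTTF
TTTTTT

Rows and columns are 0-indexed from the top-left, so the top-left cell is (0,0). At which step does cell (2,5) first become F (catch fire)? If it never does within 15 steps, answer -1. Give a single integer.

Step 1: cell (2,5)='F' (+3 fires, +1 burnt)
  -> target ignites at step 1
Step 2: cell (2,5)='.' (+3 fires, +3 burnt)
Step 3: cell (2,5)='.' (+5 fires, +3 burnt)
Step 4: cell (2,5)='.' (+5 fires, +5 burnt)
Step 5: cell (2,5)='.' (+3 fires, +5 burnt)
Step 6: cell (2,5)='.' (+3 fires, +3 burnt)
Step 7: cell (2,5)='.' (+2 fires, +3 burnt)
Step 8: cell (2,5)='.' (+2 fires, +2 burnt)
Step 9: cell (2,5)='.' (+0 fires, +2 burnt)
  fire out at step 9

1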